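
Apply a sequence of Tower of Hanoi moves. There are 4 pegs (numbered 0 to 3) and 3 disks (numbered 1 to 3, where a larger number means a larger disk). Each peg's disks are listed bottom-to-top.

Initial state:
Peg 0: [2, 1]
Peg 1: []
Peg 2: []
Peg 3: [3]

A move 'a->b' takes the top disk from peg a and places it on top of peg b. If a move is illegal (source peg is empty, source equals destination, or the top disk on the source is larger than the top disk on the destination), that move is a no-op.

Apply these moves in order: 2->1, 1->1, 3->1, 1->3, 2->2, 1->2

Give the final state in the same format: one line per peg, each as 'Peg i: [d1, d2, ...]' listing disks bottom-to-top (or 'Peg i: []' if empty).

After move 1 (2->1):
Peg 0: [2, 1]
Peg 1: []
Peg 2: []
Peg 3: [3]

After move 2 (1->1):
Peg 0: [2, 1]
Peg 1: []
Peg 2: []
Peg 3: [3]

After move 3 (3->1):
Peg 0: [2, 1]
Peg 1: [3]
Peg 2: []
Peg 3: []

After move 4 (1->3):
Peg 0: [2, 1]
Peg 1: []
Peg 2: []
Peg 3: [3]

After move 5 (2->2):
Peg 0: [2, 1]
Peg 1: []
Peg 2: []
Peg 3: [3]

After move 6 (1->2):
Peg 0: [2, 1]
Peg 1: []
Peg 2: []
Peg 3: [3]

Answer: Peg 0: [2, 1]
Peg 1: []
Peg 2: []
Peg 3: [3]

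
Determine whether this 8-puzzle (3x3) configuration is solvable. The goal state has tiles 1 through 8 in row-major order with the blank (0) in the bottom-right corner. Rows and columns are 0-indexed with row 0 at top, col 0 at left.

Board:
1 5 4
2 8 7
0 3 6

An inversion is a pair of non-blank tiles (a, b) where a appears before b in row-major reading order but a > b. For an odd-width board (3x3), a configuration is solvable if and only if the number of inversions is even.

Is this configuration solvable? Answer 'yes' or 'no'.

Inversions (pairs i<j in row-major order where tile[i] > tile[j] > 0): 10
10 is even, so the puzzle is solvable.

Answer: yes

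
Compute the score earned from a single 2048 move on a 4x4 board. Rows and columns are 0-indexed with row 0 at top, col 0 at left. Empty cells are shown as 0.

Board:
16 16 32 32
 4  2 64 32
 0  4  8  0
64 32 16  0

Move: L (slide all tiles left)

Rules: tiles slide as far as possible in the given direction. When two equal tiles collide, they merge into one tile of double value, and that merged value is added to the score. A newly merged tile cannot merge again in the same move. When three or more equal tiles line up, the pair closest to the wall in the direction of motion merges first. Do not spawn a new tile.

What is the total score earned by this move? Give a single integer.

Answer: 96

Derivation:
Slide left:
row 0: [16, 16, 32, 32] -> [32, 64, 0, 0]  score +96 (running 96)
row 1: [4, 2, 64, 32] -> [4, 2, 64, 32]  score +0 (running 96)
row 2: [0, 4, 8, 0] -> [4, 8, 0, 0]  score +0 (running 96)
row 3: [64, 32, 16, 0] -> [64, 32, 16, 0]  score +0 (running 96)
Board after move:
32 64  0  0
 4  2 64 32
 4  8  0  0
64 32 16  0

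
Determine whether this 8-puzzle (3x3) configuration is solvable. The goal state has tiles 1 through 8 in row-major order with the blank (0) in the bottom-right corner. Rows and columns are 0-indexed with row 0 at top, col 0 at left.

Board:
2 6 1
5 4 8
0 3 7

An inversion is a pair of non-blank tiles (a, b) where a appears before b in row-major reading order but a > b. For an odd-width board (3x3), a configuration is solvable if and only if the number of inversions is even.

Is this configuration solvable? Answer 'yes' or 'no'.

Answer: yes

Derivation:
Inversions (pairs i<j in row-major order where tile[i] > tile[j] > 0): 10
10 is even, so the puzzle is solvable.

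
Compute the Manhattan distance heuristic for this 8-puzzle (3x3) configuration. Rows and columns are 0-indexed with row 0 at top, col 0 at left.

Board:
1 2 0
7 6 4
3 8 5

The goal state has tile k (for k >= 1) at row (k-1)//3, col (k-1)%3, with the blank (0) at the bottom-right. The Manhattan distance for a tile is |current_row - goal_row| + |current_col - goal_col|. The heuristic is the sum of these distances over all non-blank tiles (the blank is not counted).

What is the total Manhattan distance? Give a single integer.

Answer: 10

Derivation:
Tile 1: at (0,0), goal (0,0), distance |0-0|+|0-0| = 0
Tile 2: at (0,1), goal (0,1), distance |0-0|+|1-1| = 0
Tile 7: at (1,0), goal (2,0), distance |1-2|+|0-0| = 1
Tile 6: at (1,1), goal (1,2), distance |1-1|+|1-2| = 1
Tile 4: at (1,2), goal (1,0), distance |1-1|+|2-0| = 2
Tile 3: at (2,0), goal (0,2), distance |2-0|+|0-2| = 4
Tile 8: at (2,1), goal (2,1), distance |2-2|+|1-1| = 0
Tile 5: at (2,2), goal (1,1), distance |2-1|+|2-1| = 2
Sum: 0 + 0 + 1 + 1 + 2 + 4 + 0 + 2 = 10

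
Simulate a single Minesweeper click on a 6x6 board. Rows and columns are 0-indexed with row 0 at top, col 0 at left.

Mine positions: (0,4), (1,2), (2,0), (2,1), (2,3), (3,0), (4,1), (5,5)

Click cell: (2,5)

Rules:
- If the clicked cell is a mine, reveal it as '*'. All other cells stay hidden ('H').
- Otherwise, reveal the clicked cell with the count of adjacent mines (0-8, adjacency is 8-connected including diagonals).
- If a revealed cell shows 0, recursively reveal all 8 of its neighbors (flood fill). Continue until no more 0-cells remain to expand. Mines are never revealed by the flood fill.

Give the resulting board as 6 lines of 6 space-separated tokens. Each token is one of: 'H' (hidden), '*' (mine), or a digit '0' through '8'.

H H H H H H
H H H H 2 1
H H H H 1 0
H H H H 1 0
H H H H 1 1
H H H H H H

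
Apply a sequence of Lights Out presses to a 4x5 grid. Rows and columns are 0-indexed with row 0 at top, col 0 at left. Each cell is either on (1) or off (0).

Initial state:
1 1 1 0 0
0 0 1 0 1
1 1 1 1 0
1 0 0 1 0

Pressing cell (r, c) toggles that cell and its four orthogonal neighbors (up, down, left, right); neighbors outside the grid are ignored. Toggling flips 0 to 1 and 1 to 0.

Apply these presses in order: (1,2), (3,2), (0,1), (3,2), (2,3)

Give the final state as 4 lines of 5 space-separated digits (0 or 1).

Answer: 0 0 1 0 0
0 0 0 0 1
1 1 1 0 1
1 0 0 0 0

Derivation:
After press 1 at (1,2):
1 1 0 0 0
0 1 0 1 1
1 1 0 1 0
1 0 0 1 0

After press 2 at (3,2):
1 1 0 0 0
0 1 0 1 1
1 1 1 1 0
1 1 1 0 0

After press 3 at (0,1):
0 0 1 0 0
0 0 0 1 1
1 1 1 1 0
1 1 1 0 0

After press 4 at (3,2):
0 0 1 0 0
0 0 0 1 1
1 1 0 1 0
1 0 0 1 0

After press 5 at (2,3):
0 0 1 0 0
0 0 0 0 1
1 1 1 0 1
1 0 0 0 0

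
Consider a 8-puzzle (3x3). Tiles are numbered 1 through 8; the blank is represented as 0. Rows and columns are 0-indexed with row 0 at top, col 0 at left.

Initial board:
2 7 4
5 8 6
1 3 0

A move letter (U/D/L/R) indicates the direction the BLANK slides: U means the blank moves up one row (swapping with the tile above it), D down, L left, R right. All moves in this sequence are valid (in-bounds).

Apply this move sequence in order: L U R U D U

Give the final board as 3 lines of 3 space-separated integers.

After move 1 (L):
2 7 4
5 8 6
1 0 3

After move 2 (U):
2 7 4
5 0 6
1 8 3

After move 3 (R):
2 7 4
5 6 0
1 8 3

After move 4 (U):
2 7 0
5 6 4
1 8 3

After move 5 (D):
2 7 4
5 6 0
1 8 3

After move 6 (U):
2 7 0
5 6 4
1 8 3

Answer: 2 7 0
5 6 4
1 8 3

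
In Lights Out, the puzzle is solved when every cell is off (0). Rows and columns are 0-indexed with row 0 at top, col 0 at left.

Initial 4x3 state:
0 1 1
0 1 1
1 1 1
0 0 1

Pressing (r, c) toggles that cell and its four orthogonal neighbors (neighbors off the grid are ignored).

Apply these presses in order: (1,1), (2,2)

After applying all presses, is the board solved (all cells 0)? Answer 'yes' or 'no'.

Answer: no

Derivation:
After press 1 at (1,1):
0 0 1
1 0 0
1 0 1
0 0 1

After press 2 at (2,2):
0 0 1
1 0 1
1 1 0
0 0 0

Lights still on: 5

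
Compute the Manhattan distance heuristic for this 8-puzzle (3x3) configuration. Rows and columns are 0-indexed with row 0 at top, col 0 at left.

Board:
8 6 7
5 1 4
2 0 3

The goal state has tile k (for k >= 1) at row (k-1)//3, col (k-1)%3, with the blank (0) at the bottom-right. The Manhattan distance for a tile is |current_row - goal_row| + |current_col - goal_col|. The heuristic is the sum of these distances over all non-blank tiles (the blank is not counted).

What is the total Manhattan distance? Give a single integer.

Tile 8: at (0,0), goal (2,1), distance |0-2|+|0-1| = 3
Tile 6: at (0,1), goal (1,2), distance |0-1|+|1-2| = 2
Tile 7: at (0,2), goal (2,0), distance |0-2|+|2-0| = 4
Tile 5: at (1,0), goal (1,1), distance |1-1|+|0-1| = 1
Tile 1: at (1,1), goal (0,0), distance |1-0|+|1-0| = 2
Tile 4: at (1,2), goal (1,0), distance |1-1|+|2-0| = 2
Tile 2: at (2,0), goal (0,1), distance |2-0|+|0-1| = 3
Tile 3: at (2,2), goal (0,2), distance |2-0|+|2-2| = 2
Sum: 3 + 2 + 4 + 1 + 2 + 2 + 3 + 2 = 19

Answer: 19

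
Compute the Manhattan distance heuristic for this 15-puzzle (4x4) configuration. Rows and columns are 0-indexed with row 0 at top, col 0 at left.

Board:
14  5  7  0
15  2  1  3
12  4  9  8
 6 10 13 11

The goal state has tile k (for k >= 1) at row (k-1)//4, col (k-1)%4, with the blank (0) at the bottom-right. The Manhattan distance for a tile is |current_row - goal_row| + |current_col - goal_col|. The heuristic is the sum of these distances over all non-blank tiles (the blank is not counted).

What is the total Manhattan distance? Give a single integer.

Tile 14: (0,0)->(3,1) = 4
Tile 5: (0,1)->(1,0) = 2
Tile 7: (0,2)->(1,2) = 1
Tile 15: (1,0)->(3,2) = 4
Tile 2: (1,1)->(0,1) = 1
Tile 1: (1,2)->(0,0) = 3
Tile 3: (1,3)->(0,2) = 2
Tile 12: (2,0)->(2,3) = 3
Tile 4: (2,1)->(0,3) = 4
Tile 9: (2,2)->(2,0) = 2
Tile 8: (2,3)->(1,3) = 1
Tile 6: (3,0)->(1,1) = 3
Tile 10: (3,1)->(2,1) = 1
Tile 13: (3,2)->(3,0) = 2
Tile 11: (3,3)->(2,2) = 2
Sum: 4 + 2 + 1 + 4 + 1 + 3 + 2 + 3 + 4 + 2 + 1 + 3 + 1 + 2 + 2 = 35

Answer: 35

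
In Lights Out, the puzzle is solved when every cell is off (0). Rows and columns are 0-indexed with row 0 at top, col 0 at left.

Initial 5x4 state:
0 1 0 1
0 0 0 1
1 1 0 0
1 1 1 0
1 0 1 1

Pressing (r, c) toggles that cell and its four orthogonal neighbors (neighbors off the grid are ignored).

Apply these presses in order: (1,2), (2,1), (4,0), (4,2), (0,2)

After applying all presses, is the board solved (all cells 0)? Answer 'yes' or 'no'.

Answer: yes

Derivation:
After press 1 at (1,2):
0 1 1 1
0 1 1 0
1 1 1 0
1 1 1 0
1 0 1 1

After press 2 at (2,1):
0 1 1 1
0 0 1 0
0 0 0 0
1 0 1 0
1 0 1 1

After press 3 at (4,0):
0 1 1 1
0 0 1 0
0 0 0 0
0 0 1 0
0 1 1 1

After press 4 at (4,2):
0 1 1 1
0 0 1 0
0 0 0 0
0 0 0 0
0 0 0 0

After press 5 at (0,2):
0 0 0 0
0 0 0 0
0 0 0 0
0 0 0 0
0 0 0 0

Lights still on: 0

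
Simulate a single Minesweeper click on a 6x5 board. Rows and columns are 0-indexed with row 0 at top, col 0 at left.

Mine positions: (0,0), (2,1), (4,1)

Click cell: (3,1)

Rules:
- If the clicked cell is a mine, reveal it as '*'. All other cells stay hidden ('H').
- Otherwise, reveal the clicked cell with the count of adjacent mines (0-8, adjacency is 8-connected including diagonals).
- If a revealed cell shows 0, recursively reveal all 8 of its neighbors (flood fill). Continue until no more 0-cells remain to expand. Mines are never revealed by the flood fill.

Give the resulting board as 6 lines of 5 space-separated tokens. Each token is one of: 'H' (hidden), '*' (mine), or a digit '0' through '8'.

H H H H H
H H H H H
H H H H H
H 2 H H H
H H H H H
H H H H H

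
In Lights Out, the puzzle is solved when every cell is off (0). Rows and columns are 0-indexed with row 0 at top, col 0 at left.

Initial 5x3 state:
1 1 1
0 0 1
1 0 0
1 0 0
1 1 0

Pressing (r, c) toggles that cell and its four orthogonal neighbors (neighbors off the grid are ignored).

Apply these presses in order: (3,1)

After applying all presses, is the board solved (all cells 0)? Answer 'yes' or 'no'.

After press 1 at (3,1):
1 1 1
0 0 1
1 1 0
0 1 1
1 0 0

Lights still on: 9

Answer: no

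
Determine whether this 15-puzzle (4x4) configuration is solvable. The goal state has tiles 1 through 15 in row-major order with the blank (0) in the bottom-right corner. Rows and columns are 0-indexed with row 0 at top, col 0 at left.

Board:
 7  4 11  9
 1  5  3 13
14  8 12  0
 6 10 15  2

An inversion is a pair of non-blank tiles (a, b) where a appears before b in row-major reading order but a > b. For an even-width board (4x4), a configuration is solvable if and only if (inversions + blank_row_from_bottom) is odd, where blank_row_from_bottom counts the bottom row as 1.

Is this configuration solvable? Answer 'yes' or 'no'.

Answer: no

Derivation:
Inversions: 44
Blank is in row 2 (0-indexed from top), which is row 2 counting from the bottom (bottom = 1).
44 + 2 = 46, which is even, so the puzzle is not solvable.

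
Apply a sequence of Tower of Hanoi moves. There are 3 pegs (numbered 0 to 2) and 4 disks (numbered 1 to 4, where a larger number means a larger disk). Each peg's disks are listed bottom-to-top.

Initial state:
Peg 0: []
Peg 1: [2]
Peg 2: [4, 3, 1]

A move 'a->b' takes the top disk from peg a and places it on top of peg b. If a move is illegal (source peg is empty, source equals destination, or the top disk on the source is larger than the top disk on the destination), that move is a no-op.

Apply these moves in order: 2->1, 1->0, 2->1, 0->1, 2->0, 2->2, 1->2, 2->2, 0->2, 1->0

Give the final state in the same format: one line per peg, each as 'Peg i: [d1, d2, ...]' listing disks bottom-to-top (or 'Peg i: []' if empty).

After move 1 (2->1):
Peg 0: []
Peg 1: [2, 1]
Peg 2: [4, 3]

After move 2 (1->0):
Peg 0: [1]
Peg 1: [2]
Peg 2: [4, 3]

After move 3 (2->1):
Peg 0: [1]
Peg 1: [2]
Peg 2: [4, 3]

After move 4 (0->1):
Peg 0: []
Peg 1: [2, 1]
Peg 2: [4, 3]

After move 5 (2->0):
Peg 0: [3]
Peg 1: [2, 1]
Peg 2: [4]

After move 6 (2->2):
Peg 0: [3]
Peg 1: [2, 1]
Peg 2: [4]

After move 7 (1->2):
Peg 0: [3]
Peg 1: [2]
Peg 2: [4, 1]

After move 8 (2->2):
Peg 0: [3]
Peg 1: [2]
Peg 2: [4, 1]

After move 9 (0->2):
Peg 0: [3]
Peg 1: [2]
Peg 2: [4, 1]

After move 10 (1->0):
Peg 0: [3, 2]
Peg 1: []
Peg 2: [4, 1]

Answer: Peg 0: [3, 2]
Peg 1: []
Peg 2: [4, 1]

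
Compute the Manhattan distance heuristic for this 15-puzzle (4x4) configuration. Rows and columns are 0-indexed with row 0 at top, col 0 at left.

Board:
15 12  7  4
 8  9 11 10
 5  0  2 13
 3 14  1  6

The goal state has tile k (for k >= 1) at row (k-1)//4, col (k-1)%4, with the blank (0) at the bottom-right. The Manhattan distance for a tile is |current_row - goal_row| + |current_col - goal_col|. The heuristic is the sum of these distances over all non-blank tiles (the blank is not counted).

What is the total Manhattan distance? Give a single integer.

Tile 15: (0,0)->(3,2) = 5
Tile 12: (0,1)->(2,3) = 4
Tile 7: (0,2)->(1,2) = 1
Tile 4: (0,3)->(0,3) = 0
Tile 8: (1,0)->(1,3) = 3
Tile 9: (1,1)->(2,0) = 2
Tile 11: (1,2)->(2,2) = 1
Tile 10: (1,3)->(2,1) = 3
Tile 5: (2,0)->(1,0) = 1
Tile 2: (2,2)->(0,1) = 3
Tile 13: (2,3)->(3,0) = 4
Tile 3: (3,0)->(0,2) = 5
Tile 14: (3,1)->(3,1) = 0
Tile 1: (3,2)->(0,0) = 5
Tile 6: (3,3)->(1,1) = 4
Sum: 5 + 4 + 1 + 0 + 3 + 2 + 1 + 3 + 1 + 3 + 4 + 5 + 0 + 5 + 4 = 41

Answer: 41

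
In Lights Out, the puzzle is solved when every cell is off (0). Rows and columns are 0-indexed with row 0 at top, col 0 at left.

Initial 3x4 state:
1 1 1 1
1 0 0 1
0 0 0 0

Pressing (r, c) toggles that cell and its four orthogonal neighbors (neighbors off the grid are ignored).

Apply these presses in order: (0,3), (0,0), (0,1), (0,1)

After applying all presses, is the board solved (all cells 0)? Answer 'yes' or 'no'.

After press 1 at (0,3):
1 1 0 0
1 0 0 0
0 0 0 0

After press 2 at (0,0):
0 0 0 0
0 0 0 0
0 0 0 0

After press 3 at (0,1):
1 1 1 0
0 1 0 0
0 0 0 0

After press 4 at (0,1):
0 0 0 0
0 0 0 0
0 0 0 0

Lights still on: 0

Answer: yes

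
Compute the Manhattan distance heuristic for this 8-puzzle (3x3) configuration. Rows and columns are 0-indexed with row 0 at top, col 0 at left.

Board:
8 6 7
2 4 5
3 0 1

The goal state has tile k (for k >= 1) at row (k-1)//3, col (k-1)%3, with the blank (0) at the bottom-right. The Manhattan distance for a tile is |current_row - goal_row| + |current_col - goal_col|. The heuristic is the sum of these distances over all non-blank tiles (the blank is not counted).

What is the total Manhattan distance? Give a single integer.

Tile 8: (0,0)->(2,1) = 3
Tile 6: (0,1)->(1,2) = 2
Tile 7: (0,2)->(2,0) = 4
Tile 2: (1,0)->(0,1) = 2
Tile 4: (1,1)->(1,0) = 1
Tile 5: (1,2)->(1,1) = 1
Tile 3: (2,0)->(0,2) = 4
Tile 1: (2,2)->(0,0) = 4
Sum: 3 + 2 + 4 + 2 + 1 + 1 + 4 + 4 = 21

Answer: 21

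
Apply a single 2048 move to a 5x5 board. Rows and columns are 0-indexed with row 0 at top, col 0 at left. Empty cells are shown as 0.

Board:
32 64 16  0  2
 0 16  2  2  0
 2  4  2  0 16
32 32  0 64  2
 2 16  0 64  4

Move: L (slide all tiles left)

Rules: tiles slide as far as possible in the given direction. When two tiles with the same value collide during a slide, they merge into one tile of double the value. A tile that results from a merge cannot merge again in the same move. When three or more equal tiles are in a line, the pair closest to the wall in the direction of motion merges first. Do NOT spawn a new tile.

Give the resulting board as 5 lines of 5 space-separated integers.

Slide left:
row 0: [32, 64, 16, 0, 2] -> [32, 64, 16, 2, 0]
row 1: [0, 16, 2, 2, 0] -> [16, 4, 0, 0, 0]
row 2: [2, 4, 2, 0, 16] -> [2, 4, 2, 16, 0]
row 3: [32, 32, 0, 64, 2] -> [64, 64, 2, 0, 0]
row 4: [2, 16, 0, 64, 4] -> [2, 16, 64, 4, 0]

Answer: 32 64 16  2  0
16  4  0  0  0
 2  4  2 16  0
64 64  2  0  0
 2 16 64  4  0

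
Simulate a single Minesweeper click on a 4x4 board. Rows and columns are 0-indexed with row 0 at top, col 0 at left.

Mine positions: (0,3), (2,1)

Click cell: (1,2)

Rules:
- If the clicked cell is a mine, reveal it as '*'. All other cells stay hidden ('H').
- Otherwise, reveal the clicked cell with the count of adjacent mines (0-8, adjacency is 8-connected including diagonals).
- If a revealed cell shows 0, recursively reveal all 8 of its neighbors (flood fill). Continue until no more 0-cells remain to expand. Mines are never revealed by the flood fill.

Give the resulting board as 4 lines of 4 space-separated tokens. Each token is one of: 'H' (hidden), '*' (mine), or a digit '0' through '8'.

H H H H
H H 2 H
H H H H
H H H H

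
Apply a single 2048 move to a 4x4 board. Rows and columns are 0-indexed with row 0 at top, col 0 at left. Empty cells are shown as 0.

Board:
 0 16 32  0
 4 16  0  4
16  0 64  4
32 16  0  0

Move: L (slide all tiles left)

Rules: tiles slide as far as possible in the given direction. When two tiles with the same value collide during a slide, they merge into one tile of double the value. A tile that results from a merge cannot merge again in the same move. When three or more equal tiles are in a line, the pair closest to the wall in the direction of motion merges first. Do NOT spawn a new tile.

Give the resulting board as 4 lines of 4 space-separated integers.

Slide left:
row 0: [0, 16, 32, 0] -> [16, 32, 0, 0]
row 1: [4, 16, 0, 4] -> [4, 16, 4, 0]
row 2: [16, 0, 64, 4] -> [16, 64, 4, 0]
row 3: [32, 16, 0, 0] -> [32, 16, 0, 0]

Answer: 16 32  0  0
 4 16  4  0
16 64  4  0
32 16  0  0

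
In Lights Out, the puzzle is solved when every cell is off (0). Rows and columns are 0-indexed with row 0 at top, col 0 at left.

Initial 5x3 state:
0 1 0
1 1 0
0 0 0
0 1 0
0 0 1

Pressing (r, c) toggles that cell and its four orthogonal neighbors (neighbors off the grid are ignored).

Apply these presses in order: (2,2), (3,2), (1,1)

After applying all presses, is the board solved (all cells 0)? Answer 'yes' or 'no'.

Answer: yes

Derivation:
After press 1 at (2,2):
0 1 0
1 1 1
0 1 1
0 1 1
0 0 1

After press 2 at (3,2):
0 1 0
1 1 1
0 1 0
0 0 0
0 0 0

After press 3 at (1,1):
0 0 0
0 0 0
0 0 0
0 0 0
0 0 0

Lights still on: 0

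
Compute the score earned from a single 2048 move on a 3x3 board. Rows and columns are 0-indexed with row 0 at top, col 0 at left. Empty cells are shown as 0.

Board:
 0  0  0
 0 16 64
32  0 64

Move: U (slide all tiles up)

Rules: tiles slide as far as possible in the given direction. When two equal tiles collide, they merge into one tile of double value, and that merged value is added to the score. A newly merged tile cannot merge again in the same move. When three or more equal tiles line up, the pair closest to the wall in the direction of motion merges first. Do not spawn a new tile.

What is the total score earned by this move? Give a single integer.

Slide up:
col 0: [0, 0, 32] -> [32, 0, 0]  score +0 (running 0)
col 1: [0, 16, 0] -> [16, 0, 0]  score +0 (running 0)
col 2: [0, 64, 64] -> [128, 0, 0]  score +128 (running 128)
Board after move:
 32  16 128
  0   0   0
  0   0   0

Answer: 128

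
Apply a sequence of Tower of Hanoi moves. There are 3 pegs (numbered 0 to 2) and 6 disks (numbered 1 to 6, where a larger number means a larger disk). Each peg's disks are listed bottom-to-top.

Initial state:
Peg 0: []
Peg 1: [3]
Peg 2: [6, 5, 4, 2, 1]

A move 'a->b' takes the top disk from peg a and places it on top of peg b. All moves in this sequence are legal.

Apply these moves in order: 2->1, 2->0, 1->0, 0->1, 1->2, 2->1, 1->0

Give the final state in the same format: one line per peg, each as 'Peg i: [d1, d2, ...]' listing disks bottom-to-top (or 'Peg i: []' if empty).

After move 1 (2->1):
Peg 0: []
Peg 1: [3, 1]
Peg 2: [6, 5, 4, 2]

After move 2 (2->0):
Peg 0: [2]
Peg 1: [3, 1]
Peg 2: [6, 5, 4]

After move 3 (1->0):
Peg 0: [2, 1]
Peg 1: [3]
Peg 2: [6, 5, 4]

After move 4 (0->1):
Peg 0: [2]
Peg 1: [3, 1]
Peg 2: [6, 5, 4]

After move 5 (1->2):
Peg 0: [2]
Peg 1: [3]
Peg 2: [6, 5, 4, 1]

After move 6 (2->1):
Peg 0: [2]
Peg 1: [3, 1]
Peg 2: [6, 5, 4]

After move 7 (1->0):
Peg 0: [2, 1]
Peg 1: [3]
Peg 2: [6, 5, 4]

Answer: Peg 0: [2, 1]
Peg 1: [3]
Peg 2: [6, 5, 4]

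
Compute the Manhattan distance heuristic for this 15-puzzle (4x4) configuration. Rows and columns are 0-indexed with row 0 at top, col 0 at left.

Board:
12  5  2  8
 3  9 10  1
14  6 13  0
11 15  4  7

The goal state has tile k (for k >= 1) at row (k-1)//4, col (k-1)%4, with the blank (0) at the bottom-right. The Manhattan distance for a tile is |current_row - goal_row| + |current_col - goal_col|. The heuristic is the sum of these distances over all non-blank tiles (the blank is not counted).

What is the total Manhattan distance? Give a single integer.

Answer: 37

Derivation:
Tile 12: at (0,0), goal (2,3), distance |0-2|+|0-3| = 5
Tile 5: at (0,1), goal (1,0), distance |0-1|+|1-0| = 2
Tile 2: at (0,2), goal (0,1), distance |0-0|+|2-1| = 1
Tile 8: at (0,3), goal (1,3), distance |0-1|+|3-3| = 1
Tile 3: at (1,0), goal (0,2), distance |1-0|+|0-2| = 3
Tile 9: at (1,1), goal (2,0), distance |1-2|+|1-0| = 2
Tile 10: at (1,2), goal (2,1), distance |1-2|+|2-1| = 2
Tile 1: at (1,3), goal (0,0), distance |1-0|+|3-0| = 4
Tile 14: at (2,0), goal (3,1), distance |2-3|+|0-1| = 2
Tile 6: at (2,1), goal (1,1), distance |2-1|+|1-1| = 1
Tile 13: at (2,2), goal (3,0), distance |2-3|+|2-0| = 3
Tile 11: at (3,0), goal (2,2), distance |3-2|+|0-2| = 3
Tile 15: at (3,1), goal (3,2), distance |3-3|+|1-2| = 1
Tile 4: at (3,2), goal (0,3), distance |3-0|+|2-3| = 4
Tile 7: at (3,3), goal (1,2), distance |3-1|+|3-2| = 3
Sum: 5 + 2 + 1 + 1 + 3 + 2 + 2 + 4 + 2 + 1 + 3 + 3 + 1 + 4 + 3 = 37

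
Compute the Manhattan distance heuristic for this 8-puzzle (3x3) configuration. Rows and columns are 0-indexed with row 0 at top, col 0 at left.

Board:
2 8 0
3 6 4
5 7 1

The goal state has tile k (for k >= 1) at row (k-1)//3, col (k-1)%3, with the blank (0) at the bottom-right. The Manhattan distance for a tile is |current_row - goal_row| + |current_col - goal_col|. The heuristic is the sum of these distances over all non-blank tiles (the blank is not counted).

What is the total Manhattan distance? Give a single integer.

Answer: 16

Derivation:
Tile 2: at (0,0), goal (0,1), distance |0-0|+|0-1| = 1
Tile 8: at (0,1), goal (2,1), distance |0-2|+|1-1| = 2
Tile 3: at (1,0), goal (0,2), distance |1-0|+|0-2| = 3
Tile 6: at (1,1), goal (1,2), distance |1-1|+|1-2| = 1
Tile 4: at (1,2), goal (1,0), distance |1-1|+|2-0| = 2
Tile 5: at (2,0), goal (1,1), distance |2-1|+|0-1| = 2
Tile 7: at (2,1), goal (2,0), distance |2-2|+|1-0| = 1
Tile 1: at (2,2), goal (0,0), distance |2-0|+|2-0| = 4
Sum: 1 + 2 + 3 + 1 + 2 + 2 + 1 + 4 = 16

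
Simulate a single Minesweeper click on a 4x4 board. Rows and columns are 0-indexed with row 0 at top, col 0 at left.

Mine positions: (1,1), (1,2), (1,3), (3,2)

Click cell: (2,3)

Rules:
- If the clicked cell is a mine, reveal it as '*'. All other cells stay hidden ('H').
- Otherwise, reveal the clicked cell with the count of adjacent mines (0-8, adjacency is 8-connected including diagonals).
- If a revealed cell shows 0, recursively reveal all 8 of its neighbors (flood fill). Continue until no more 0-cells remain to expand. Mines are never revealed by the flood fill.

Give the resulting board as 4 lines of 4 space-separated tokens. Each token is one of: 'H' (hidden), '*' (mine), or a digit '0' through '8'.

H H H H
H H H H
H H H 3
H H H H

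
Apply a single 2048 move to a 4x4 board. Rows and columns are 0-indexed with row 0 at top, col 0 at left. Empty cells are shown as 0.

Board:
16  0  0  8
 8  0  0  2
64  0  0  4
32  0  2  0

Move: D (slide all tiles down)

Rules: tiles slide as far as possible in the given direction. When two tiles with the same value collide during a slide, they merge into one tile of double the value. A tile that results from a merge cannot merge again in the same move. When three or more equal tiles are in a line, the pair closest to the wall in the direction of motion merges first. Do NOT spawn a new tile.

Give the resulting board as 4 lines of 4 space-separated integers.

Slide down:
col 0: [16, 8, 64, 32] -> [16, 8, 64, 32]
col 1: [0, 0, 0, 0] -> [0, 0, 0, 0]
col 2: [0, 0, 0, 2] -> [0, 0, 0, 2]
col 3: [8, 2, 4, 0] -> [0, 8, 2, 4]

Answer: 16  0  0  0
 8  0  0  8
64  0  0  2
32  0  2  4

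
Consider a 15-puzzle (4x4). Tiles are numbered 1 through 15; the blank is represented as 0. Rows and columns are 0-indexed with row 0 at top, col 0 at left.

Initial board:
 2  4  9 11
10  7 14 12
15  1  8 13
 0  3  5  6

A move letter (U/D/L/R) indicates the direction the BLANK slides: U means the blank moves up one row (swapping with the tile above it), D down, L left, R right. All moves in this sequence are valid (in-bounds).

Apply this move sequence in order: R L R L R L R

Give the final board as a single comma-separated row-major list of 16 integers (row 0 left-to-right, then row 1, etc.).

After move 1 (R):
 2  4  9 11
10  7 14 12
15  1  8 13
 3  0  5  6

After move 2 (L):
 2  4  9 11
10  7 14 12
15  1  8 13
 0  3  5  6

After move 3 (R):
 2  4  9 11
10  7 14 12
15  1  8 13
 3  0  5  6

After move 4 (L):
 2  4  9 11
10  7 14 12
15  1  8 13
 0  3  5  6

After move 5 (R):
 2  4  9 11
10  7 14 12
15  1  8 13
 3  0  5  6

After move 6 (L):
 2  4  9 11
10  7 14 12
15  1  8 13
 0  3  5  6

After move 7 (R):
 2  4  9 11
10  7 14 12
15  1  8 13
 3  0  5  6

Answer: 2, 4, 9, 11, 10, 7, 14, 12, 15, 1, 8, 13, 3, 0, 5, 6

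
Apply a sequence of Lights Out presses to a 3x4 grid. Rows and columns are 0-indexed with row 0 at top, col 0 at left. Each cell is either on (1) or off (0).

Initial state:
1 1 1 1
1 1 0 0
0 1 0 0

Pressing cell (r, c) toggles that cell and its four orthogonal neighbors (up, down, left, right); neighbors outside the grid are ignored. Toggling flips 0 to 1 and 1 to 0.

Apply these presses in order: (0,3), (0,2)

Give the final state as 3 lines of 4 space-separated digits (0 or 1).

After press 1 at (0,3):
1 1 0 0
1 1 0 1
0 1 0 0

After press 2 at (0,2):
1 0 1 1
1 1 1 1
0 1 0 0

Answer: 1 0 1 1
1 1 1 1
0 1 0 0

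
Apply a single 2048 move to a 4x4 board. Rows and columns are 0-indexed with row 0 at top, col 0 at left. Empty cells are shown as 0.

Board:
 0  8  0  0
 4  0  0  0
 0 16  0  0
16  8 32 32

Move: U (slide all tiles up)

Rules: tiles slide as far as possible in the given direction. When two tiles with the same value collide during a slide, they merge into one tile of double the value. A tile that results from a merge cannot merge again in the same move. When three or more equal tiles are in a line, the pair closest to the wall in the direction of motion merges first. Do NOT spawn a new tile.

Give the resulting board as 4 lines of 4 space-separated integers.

Slide up:
col 0: [0, 4, 0, 16] -> [4, 16, 0, 0]
col 1: [8, 0, 16, 8] -> [8, 16, 8, 0]
col 2: [0, 0, 0, 32] -> [32, 0, 0, 0]
col 3: [0, 0, 0, 32] -> [32, 0, 0, 0]

Answer:  4  8 32 32
16 16  0  0
 0  8  0  0
 0  0  0  0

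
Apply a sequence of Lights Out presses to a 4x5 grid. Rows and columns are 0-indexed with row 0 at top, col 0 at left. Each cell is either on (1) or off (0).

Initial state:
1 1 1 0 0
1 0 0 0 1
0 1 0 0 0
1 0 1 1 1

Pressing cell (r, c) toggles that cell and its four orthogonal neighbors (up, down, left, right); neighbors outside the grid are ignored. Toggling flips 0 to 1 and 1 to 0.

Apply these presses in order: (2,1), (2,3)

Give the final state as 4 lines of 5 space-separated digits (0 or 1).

After press 1 at (2,1):
1 1 1 0 0
1 1 0 0 1
1 0 1 0 0
1 1 1 1 1

After press 2 at (2,3):
1 1 1 0 0
1 1 0 1 1
1 0 0 1 1
1 1 1 0 1

Answer: 1 1 1 0 0
1 1 0 1 1
1 0 0 1 1
1 1 1 0 1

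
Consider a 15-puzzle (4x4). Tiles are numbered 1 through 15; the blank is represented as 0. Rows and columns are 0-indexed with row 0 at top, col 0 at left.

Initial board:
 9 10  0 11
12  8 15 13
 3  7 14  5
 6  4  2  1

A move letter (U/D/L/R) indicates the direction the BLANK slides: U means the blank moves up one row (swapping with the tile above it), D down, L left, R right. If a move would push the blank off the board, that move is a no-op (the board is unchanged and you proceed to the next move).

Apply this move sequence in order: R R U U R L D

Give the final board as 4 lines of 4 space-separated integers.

After move 1 (R):
 9 10 11  0
12  8 15 13
 3  7 14  5
 6  4  2  1

After move 2 (R):
 9 10 11  0
12  8 15 13
 3  7 14  5
 6  4  2  1

After move 3 (U):
 9 10 11  0
12  8 15 13
 3  7 14  5
 6  4  2  1

After move 4 (U):
 9 10 11  0
12  8 15 13
 3  7 14  5
 6  4  2  1

After move 5 (R):
 9 10 11  0
12  8 15 13
 3  7 14  5
 6  4  2  1

After move 6 (L):
 9 10  0 11
12  8 15 13
 3  7 14  5
 6  4  2  1

After move 7 (D):
 9 10 15 11
12  8  0 13
 3  7 14  5
 6  4  2  1

Answer:  9 10 15 11
12  8  0 13
 3  7 14  5
 6  4  2  1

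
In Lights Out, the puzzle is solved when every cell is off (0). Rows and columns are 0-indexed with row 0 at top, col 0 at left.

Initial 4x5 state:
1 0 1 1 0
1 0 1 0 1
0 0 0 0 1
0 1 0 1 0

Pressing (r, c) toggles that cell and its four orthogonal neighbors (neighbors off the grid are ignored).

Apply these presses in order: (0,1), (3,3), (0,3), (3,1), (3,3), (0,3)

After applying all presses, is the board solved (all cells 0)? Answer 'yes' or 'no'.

Answer: no

Derivation:
After press 1 at (0,1):
0 1 0 1 0
1 1 1 0 1
0 0 0 0 1
0 1 0 1 0

After press 2 at (3,3):
0 1 0 1 0
1 1 1 0 1
0 0 0 1 1
0 1 1 0 1

After press 3 at (0,3):
0 1 1 0 1
1 1 1 1 1
0 0 0 1 1
0 1 1 0 1

After press 4 at (3,1):
0 1 1 0 1
1 1 1 1 1
0 1 0 1 1
1 0 0 0 1

After press 5 at (3,3):
0 1 1 0 1
1 1 1 1 1
0 1 0 0 1
1 0 1 1 0

After press 6 at (0,3):
0 1 0 1 0
1 1 1 0 1
0 1 0 0 1
1 0 1 1 0

Lights still on: 11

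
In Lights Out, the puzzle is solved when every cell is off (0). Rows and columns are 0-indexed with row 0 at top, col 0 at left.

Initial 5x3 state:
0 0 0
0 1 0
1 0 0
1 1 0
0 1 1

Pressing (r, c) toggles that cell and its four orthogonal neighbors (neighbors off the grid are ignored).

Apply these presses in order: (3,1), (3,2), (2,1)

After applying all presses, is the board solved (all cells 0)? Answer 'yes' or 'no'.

Answer: yes

Derivation:
After press 1 at (3,1):
0 0 0
0 1 0
1 1 0
0 0 1
0 0 1

After press 2 at (3,2):
0 0 0
0 1 0
1 1 1
0 1 0
0 0 0

After press 3 at (2,1):
0 0 0
0 0 0
0 0 0
0 0 0
0 0 0

Lights still on: 0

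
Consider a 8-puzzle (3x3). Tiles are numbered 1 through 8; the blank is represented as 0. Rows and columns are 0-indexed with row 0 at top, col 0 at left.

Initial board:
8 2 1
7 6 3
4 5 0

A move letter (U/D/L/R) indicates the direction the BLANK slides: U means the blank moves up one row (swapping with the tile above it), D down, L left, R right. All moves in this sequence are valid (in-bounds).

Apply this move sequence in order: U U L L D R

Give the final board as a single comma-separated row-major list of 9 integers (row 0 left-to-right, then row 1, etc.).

Answer: 7, 8, 2, 6, 0, 1, 4, 5, 3

Derivation:
After move 1 (U):
8 2 1
7 6 0
4 5 3

After move 2 (U):
8 2 0
7 6 1
4 5 3

After move 3 (L):
8 0 2
7 6 1
4 5 3

After move 4 (L):
0 8 2
7 6 1
4 5 3

After move 5 (D):
7 8 2
0 6 1
4 5 3

After move 6 (R):
7 8 2
6 0 1
4 5 3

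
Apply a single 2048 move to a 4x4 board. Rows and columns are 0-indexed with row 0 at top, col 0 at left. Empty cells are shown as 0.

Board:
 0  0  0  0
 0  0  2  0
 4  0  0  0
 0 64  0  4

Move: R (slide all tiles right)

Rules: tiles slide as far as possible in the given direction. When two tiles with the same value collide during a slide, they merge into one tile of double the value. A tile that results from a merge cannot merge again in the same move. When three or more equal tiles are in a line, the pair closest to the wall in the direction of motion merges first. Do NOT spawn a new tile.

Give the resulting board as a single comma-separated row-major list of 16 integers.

Answer: 0, 0, 0, 0, 0, 0, 0, 2, 0, 0, 0, 4, 0, 0, 64, 4

Derivation:
Slide right:
row 0: [0, 0, 0, 0] -> [0, 0, 0, 0]
row 1: [0, 0, 2, 0] -> [0, 0, 0, 2]
row 2: [4, 0, 0, 0] -> [0, 0, 0, 4]
row 3: [0, 64, 0, 4] -> [0, 0, 64, 4]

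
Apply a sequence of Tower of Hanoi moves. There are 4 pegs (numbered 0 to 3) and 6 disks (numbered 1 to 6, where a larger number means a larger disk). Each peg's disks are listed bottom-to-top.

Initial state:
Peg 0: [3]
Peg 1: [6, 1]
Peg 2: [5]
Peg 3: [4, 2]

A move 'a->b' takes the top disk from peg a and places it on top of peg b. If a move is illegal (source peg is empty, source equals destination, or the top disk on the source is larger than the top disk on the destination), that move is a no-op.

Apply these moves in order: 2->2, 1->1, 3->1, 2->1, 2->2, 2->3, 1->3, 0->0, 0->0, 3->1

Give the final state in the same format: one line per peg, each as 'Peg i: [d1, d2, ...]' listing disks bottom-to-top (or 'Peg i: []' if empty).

After move 1 (2->2):
Peg 0: [3]
Peg 1: [6, 1]
Peg 2: [5]
Peg 3: [4, 2]

After move 2 (1->1):
Peg 0: [3]
Peg 1: [6, 1]
Peg 2: [5]
Peg 3: [4, 2]

After move 3 (3->1):
Peg 0: [3]
Peg 1: [6, 1]
Peg 2: [5]
Peg 3: [4, 2]

After move 4 (2->1):
Peg 0: [3]
Peg 1: [6, 1]
Peg 2: [5]
Peg 3: [4, 2]

After move 5 (2->2):
Peg 0: [3]
Peg 1: [6, 1]
Peg 2: [5]
Peg 3: [4, 2]

After move 6 (2->3):
Peg 0: [3]
Peg 1: [6, 1]
Peg 2: [5]
Peg 3: [4, 2]

After move 7 (1->3):
Peg 0: [3]
Peg 1: [6]
Peg 2: [5]
Peg 3: [4, 2, 1]

After move 8 (0->0):
Peg 0: [3]
Peg 1: [6]
Peg 2: [5]
Peg 3: [4, 2, 1]

After move 9 (0->0):
Peg 0: [3]
Peg 1: [6]
Peg 2: [5]
Peg 3: [4, 2, 1]

After move 10 (3->1):
Peg 0: [3]
Peg 1: [6, 1]
Peg 2: [5]
Peg 3: [4, 2]

Answer: Peg 0: [3]
Peg 1: [6, 1]
Peg 2: [5]
Peg 3: [4, 2]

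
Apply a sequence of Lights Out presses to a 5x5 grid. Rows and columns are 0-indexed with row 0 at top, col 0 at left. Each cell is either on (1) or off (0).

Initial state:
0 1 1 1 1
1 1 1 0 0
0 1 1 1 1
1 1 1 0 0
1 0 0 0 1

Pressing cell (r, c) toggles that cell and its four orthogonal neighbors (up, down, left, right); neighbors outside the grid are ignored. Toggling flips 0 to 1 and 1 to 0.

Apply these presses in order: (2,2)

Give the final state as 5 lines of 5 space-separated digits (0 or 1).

After press 1 at (2,2):
0 1 1 1 1
1 1 0 0 0
0 0 0 0 1
1 1 0 0 0
1 0 0 0 1

Answer: 0 1 1 1 1
1 1 0 0 0
0 0 0 0 1
1 1 0 0 0
1 0 0 0 1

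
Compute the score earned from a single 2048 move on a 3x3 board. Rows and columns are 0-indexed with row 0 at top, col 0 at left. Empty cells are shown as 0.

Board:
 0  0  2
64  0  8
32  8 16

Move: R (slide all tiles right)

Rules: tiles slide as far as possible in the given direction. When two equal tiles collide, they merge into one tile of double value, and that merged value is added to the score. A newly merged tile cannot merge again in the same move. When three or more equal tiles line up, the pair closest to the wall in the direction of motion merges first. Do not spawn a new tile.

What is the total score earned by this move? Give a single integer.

Slide right:
row 0: [0, 0, 2] -> [0, 0, 2]  score +0 (running 0)
row 1: [64, 0, 8] -> [0, 64, 8]  score +0 (running 0)
row 2: [32, 8, 16] -> [32, 8, 16]  score +0 (running 0)
Board after move:
 0  0  2
 0 64  8
32  8 16

Answer: 0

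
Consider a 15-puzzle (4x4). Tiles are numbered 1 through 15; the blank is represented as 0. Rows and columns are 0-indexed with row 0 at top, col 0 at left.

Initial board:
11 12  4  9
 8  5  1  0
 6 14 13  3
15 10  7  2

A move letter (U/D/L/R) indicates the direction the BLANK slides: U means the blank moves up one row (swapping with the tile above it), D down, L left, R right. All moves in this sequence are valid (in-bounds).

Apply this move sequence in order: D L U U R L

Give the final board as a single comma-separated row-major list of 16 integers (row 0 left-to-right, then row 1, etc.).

Answer: 11, 12, 0, 9, 8, 5, 4, 3, 6, 14, 1, 13, 15, 10, 7, 2

Derivation:
After move 1 (D):
11 12  4  9
 8  5  1  3
 6 14 13  0
15 10  7  2

After move 2 (L):
11 12  4  9
 8  5  1  3
 6 14  0 13
15 10  7  2

After move 3 (U):
11 12  4  9
 8  5  0  3
 6 14  1 13
15 10  7  2

After move 4 (U):
11 12  0  9
 8  5  4  3
 6 14  1 13
15 10  7  2

After move 5 (R):
11 12  9  0
 8  5  4  3
 6 14  1 13
15 10  7  2

After move 6 (L):
11 12  0  9
 8  5  4  3
 6 14  1 13
15 10  7  2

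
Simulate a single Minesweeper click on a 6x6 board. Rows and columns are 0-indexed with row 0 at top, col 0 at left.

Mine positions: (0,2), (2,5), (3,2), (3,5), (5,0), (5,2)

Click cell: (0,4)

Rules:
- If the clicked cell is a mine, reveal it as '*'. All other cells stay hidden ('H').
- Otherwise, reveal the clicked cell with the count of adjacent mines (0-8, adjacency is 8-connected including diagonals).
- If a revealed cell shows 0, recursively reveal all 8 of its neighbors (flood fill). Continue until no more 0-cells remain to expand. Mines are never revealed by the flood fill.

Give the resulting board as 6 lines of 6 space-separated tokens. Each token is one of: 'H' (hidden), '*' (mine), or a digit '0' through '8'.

H H H 1 0 0
H H H 1 1 1
H H H H H H
H H H H H H
H H H H H H
H H H H H H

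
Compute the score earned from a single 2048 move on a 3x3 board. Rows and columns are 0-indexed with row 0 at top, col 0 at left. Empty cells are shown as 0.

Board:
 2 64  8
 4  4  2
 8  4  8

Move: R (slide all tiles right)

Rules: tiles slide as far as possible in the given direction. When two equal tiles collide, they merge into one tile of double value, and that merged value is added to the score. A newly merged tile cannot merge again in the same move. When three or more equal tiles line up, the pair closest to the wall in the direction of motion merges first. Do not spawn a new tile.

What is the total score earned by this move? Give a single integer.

Slide right:
row 0: [2, 64, 8] -> [2, 64, 8]  score +0 (running 0)
row 1: [4, 4, 2] -> [0, 8, 2]  score +8 (running 8)
row 2: [8, 4, 8] -> [8, 4, 8]  score +0 (running 8)
Board after move:
 2 64  8
 0  8  2
 8  4  8

Answer: 8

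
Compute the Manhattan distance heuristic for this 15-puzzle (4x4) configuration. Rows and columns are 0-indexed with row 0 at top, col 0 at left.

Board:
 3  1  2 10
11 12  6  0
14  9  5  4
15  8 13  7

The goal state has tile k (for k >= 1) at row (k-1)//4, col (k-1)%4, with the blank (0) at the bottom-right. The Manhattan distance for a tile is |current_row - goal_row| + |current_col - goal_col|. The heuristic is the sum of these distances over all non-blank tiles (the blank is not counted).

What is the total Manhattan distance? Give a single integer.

Tile 3: at (0,0), goal (0,2), distance |0-0|+|0-2| = 2
Tile 1: at (0,1), goal (0,0), distance |0-0|+|1-0| = 1
Tile 2: at (0,2), goal (0,1), distance |0-0|+|2-1| = 1
Tile 10: at (0,3), goal (2,1), distance |0-2|+|3-1| = 4
Tile 11: at (1,0), goal (2,2), distance |1-2|+|0-2| = 3
Tile 12: at (1,1), goal (2,3), distance |1-2|+|1-3| = 3
Tile 6: at (1,2), goal (1,1), distance |1-1|+|2-1| = 1
Tile 14: at (2,0), goal (3,1), distance |2-3|+|0-1| = 2
Tile 9: at (2,1), goal (2,0), distance |2-2|+|1-0| = 1
Tile 5: at (2,2), goal (1,0), distance |2-1|+|2-0| = 3
Tile 4: at (2,3), goal (0,3), distance |2-0|+|3-3| = 2
Tile 15: at (3,0), goal (3,2), distance |3-3|+|0-2| = 2
Tile 8: at (3,1), goal (1,3), distance |3-1|+|1-3| = 4
Tile 13: at (3,2), goal (3,0), distance |3-3|+|2-0| = 2
Tile 7: at (3,3), goal (1,2), distance |3-1|+|3-2| = 3
Sum: 2 + 1 + 1 + 4 + 3 + 3 + 1 + 2 + 1 + 3 + 2 + 2 + 4 + 2 + 3 = 34

Answer: 34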